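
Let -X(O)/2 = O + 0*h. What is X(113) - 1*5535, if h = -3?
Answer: -5761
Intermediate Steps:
X(O) = -2*O (X(O) = -2*(O + 0*(-3)) = -2*(O + 0) = -2*O)
X(113) - 1*5535 = -2*113 - 1*5535 = -226 - 5535 = -5761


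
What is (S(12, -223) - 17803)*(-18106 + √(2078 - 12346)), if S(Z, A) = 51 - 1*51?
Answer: 322341118 - 35606*I*√2567 ≈ 3.2234e+8 - 1.804e+6*I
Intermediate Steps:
S(Z, A) = 0 (S(Z, A) = 51 - 51 = 0)
(S(12, -223) - 17803)*(-18106 + √(2078 - 12346)) = (0 - 17803)*(-18106 + √(2078 - 12346)) = -17803*(-18106 + √(-10268)) = -17803*(-18106 + 2*I*√2567) = 322341118 - 35606*I*√2567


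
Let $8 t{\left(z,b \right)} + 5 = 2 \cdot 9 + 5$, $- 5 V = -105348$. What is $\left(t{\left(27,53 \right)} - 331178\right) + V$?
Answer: $- \frac{6202123}{20} \approx -3.1011 \cdot 10^{5}$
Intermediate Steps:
$V = \frac{105348}{5}$ ($V = \left(- \frac{1}{5}\right) \left(-105348\right) = \frac{105348}{5} \approx 21070.0$)
$t{\left(z,b \right)} = \frac{9}{4}$ ($t{\left(z,b \right)} = - \frac{5}{8} + \frac{2 \cdot 9 + 5}{8} = - \frac{5}{8} + \frac{18 + 5}{8} = - \frac{5}{8} + \frac{1}{8} \cdot 23 = - \frac{5}{8} + \frac{23}{8} = \frac{9}{4}$)
$\left(t{\left(27,53 \right)} - 331178\right) + V = \left(\frac{9}{4} - 331178\right) + \frac{105348}{5} = - \frac{1324703}{4} + \frac{105348}{5} = - \frac{6202123}{20}$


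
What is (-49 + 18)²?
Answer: 961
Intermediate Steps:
(-49 + 18)² = (-31)² = 961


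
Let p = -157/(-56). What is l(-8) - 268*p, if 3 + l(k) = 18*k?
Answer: -12577/14 ≈ -898.36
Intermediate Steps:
p = 157/56 (p = -157*(-1/56) = 157/56 ≈ 2.8036)
l(k) = -3 + 18*k
l(-8) - 268*p = (-3 + 18*(-8)) - 268*157/56 = (-3 - 144) - 10519/14 = -147 - 10519/14 = -12577/14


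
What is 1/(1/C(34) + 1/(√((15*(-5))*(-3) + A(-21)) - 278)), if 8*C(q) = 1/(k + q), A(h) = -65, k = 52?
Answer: 53061034/36505800129 + 4*√10/36505800129 ≈ 0.0014535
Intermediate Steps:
C(q) = 1/(8*(52 + q))
1/(1/C(34) + 1/(√((15*(-5))*(-3) + A(-21)) - 278)) = 1/(1/(1/(8*(52 + 34))) + 1/(√((15*(-5))*(-3) - 65) - 278)) = 1/(1/((⅛)/86) + 1/(√(-75*(-3) - 65) - 278)) = 1/(1/((⅛)*(1/86)) + 1/(√(225 - 65) - 278)) = 1/(1/(1/688) + 1/(√160 - 278)) = 1/(688 + 1/(4*√10 - 278)) = 1/(688 + 1/(-278 + 4*√10))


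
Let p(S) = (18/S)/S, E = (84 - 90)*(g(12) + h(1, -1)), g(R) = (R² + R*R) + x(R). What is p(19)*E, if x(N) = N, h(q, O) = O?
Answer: -32292/361 ≈ -89.452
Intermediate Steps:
g(R) = R + 2*R² (g(R) = (R² + R*R) + R = (R² + R²) + R = 2*R² + R = R + 2*R²)
E = -1794 (E = (84 - 90)*(12*(1 + 2*12) - 1) = -6*(12*(1 + 24) - 1) = -6*(12*25 - 1) = -6*(300 - 1) = -6*299 = -1794)
p(S) = 18/S²
p(19)*E = (18/19²)*(-1794) = (18*(1/361))*(-1794) = (18/361)*(-1794) = -32292/361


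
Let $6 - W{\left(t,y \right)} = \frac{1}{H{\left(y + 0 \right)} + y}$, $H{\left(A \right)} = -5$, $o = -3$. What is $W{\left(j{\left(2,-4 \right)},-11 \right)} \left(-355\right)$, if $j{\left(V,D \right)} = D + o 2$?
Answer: $- \frac{34435}{16} \approx -2152.2$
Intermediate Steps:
$j{\left(V,D \right)} = -6 + D$ ($j{\left(V,D \right)} = D - 6 = -6 + D$)
$W{\left(t,y \right)} = 6 - \frac{1}{-5 + y}$
$W{\left(j{\left(2,-4 \right)},-11 \right)} \left(-355\right) = \frac{-31 + 6 \left(-11\right)}{-5 - 11} \left(-355\right) = \frac{-31 - 66}{-16} \left(-355\right) = \left(- \frac{1}{16}\right) \left(-97\right) \left(-355\right) = \frac{97}{16} \left(-355\right) = - \frac{34435}{16}$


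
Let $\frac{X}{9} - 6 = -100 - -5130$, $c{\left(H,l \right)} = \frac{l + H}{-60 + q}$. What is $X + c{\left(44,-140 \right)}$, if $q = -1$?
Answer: $\frac{2764860}{61} \approx 45326.0$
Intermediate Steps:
$c{\left(H,l \right)} = - \frac{H}{61} - \frac{l}{61}$ ($c{\left(H,l \right)} = \frac{l + H}{-60 - 1} = \frac{H + l}{-61} = \left(H + l\right) \left(- \frac{1}{61}\right) = - \frac{H}{61} - \frac{l}{61}$)
$X = 45324$ ($X = 54 + 9 \left(-100 - -5130\right) = 54 + 9 \left(-100 + 5130\right) = 54 + 9 \cdot 5030 = 54 + 45270 = 45324$)
$X + c{\left(44,-140 \right)} = 45324 - - \frac{96}{61} = 45324 + \left(- \frac{44}{61} + \frac{140}{61}\right) = 45324 + \frac{96}{61} = \frac{2764860}{61}$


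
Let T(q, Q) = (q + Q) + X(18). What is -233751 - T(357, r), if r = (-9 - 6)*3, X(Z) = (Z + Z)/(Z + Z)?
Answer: -234064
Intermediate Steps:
X(Z) = 1 (X(Z) = (2*Z)/((2*Z)) = (2*Z)*(1/(2*Z)) = 1)
r = -45 (r = -15*3 = -45)
T(q, Q) = 1 + Q + q (T(q, Q) = (q + Q) + 1 = (Q + q) + 1 = 1 + Q + q)
-233751 - T(357, r) = -233751 - (1 - 45 + 357) = -233751 - 1*313 = -233751 - 313 = -234064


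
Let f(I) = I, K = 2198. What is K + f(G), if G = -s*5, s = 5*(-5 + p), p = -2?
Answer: 2373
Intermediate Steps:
s = -35 (s = 5*(-5 - 2) = 5*(-7) = -35)
G = 175 (G = -1*(-35)*5 = 35*5 = 175)
K + f(G) = 2198 + 175 = 2373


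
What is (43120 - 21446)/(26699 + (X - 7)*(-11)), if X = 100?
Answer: 10837/12838 ≈ 0.84413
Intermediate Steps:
(43120 - 21446)/(26699 + (X - 7)*(-11)) = (43120 - 21446)/(26699 + (100 - 7)*(-11)) = 21674/(26699 + 93*(-11)) = 21674/(26699 - 1023) = 21674/25676 = 21674*(1/25676) = 10837/12838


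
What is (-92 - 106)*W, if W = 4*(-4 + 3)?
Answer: 792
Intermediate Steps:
W = -4 (W = 4*(-1) = -4)
(-92 - 106)*W = (-92 - 106)*(-4) = -198*(-4) = 792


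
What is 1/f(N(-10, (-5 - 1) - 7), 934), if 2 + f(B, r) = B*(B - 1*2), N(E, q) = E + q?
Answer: 1/573 ≈ 0.0017452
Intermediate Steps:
f(B, r) = -2 + B*(-2 + B) (f(B, r) = -2 + B*(B - 1*2) = -2 + B*(B - 2) = -2 + B*(-2 + B))
1/f(N(-10, (-5 - 1) - 7), 934) = 1/(-2 + (-10 + ((-5 - 1) - 7))**2 - 2*(-10 + ((-5 - 1) - 7))) = 1/(-2 + (-10 + (-6 - 7))**2 - 2*(-10 + (-6 - 7))) = 1/(-2 + (-10 - 13)**2 - 2*(-10 - 13)) = 1/(-2 + (-23)**2 - 2*(-23)) = 1/(-2 + 529 + 46) = 1/573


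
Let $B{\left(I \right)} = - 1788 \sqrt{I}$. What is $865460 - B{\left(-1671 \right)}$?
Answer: $865460 + 1788 i \sqrt{1671} \approx 8.6546 \cdot 10^{5} + 73090.0 i$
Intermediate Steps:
$865460 - B{\left(-1671 \right)} = 865460 - - 1788 \sqrt{-1671} = 865460 - - 1788 i \sqrt{1671} = 865460 + 1788 i \sqrt{1671}$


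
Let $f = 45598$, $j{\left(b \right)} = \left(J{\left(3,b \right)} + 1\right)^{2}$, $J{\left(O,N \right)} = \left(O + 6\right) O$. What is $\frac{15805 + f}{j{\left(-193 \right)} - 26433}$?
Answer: $- \frac{61403}{25649} \approx -2.394$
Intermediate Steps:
$J{\left(O,N \right)} = O \left(6 + O\right)$ ($J{\left(O,N \right)} = \left(6 + O\right) O = O \left(6 + O\right)$)
$j{\left(b \right)} = 784$ ($j{\left(b \right)} = \left(3 \left(6 + 3\right) + 1\right)^{2} = \left(3 \cdot 9 + 1\right)^{2} = \left(27 + 1\right)^{2} = 28^{2} = 784$)
$\frac{15805 + f}{j{\left(-193 \right)} - 26433} = \frac{15805 + 45598}{784 - 26433} = \frac{61403}{-25649} = 61403 \left(- \frac{1}{25649}\right) = - \frac{61403}{25649}$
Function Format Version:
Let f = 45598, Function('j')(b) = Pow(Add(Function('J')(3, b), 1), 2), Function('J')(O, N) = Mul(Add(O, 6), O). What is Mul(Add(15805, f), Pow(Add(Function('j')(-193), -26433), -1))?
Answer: Rational(-61403, 25649) ≈ -2.3940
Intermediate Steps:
Function('J')(O, N) = Mul(O, Add(6, O)) (Function('J')(O, N) = Mul(Add(6, O), O) = Mul(O, Add(6, O)))
Function('j')(b) = 784 (Function('j')(b) = Pow(Add(Mul(3, Add(6, 3)), 1), 2) = Pow(Add(Mul(3, 9), 1), 2) = Pow(Add(27, 1), 2) = Pow(28, 2) = 784)
Mul(Add(15805, f), Pow(Add(Function('j')(-193), -26433), -1)) = Mul(Add(15805, 45598), Pow(Add(784, -26433), -1)) = Mul(61403, Pow(-25649, -1)) = Mul(61403, Rational(-1, 25649)) = Rational(-61403, 25649)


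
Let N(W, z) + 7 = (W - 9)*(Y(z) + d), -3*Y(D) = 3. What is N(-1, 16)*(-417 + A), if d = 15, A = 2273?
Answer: -272832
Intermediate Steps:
Y(D) = -1 (Y(D) = -⅓*3 = -1)
N(W, z) = -133 + 14*W (N(W, z) = -7 + (W - 9)*(-1 + 15) = -7 + (-9 + W)*14 = -7 + (-126 + 14*W) = -133 + 14*W)
N(-1, 16)*(-417 + A) = (-133 + 14*(-1))*(-417 + 2273) = (-133 - 14)*1856 = -147*1856 = -272832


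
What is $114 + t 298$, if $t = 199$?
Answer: $59416$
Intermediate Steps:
$114 + t 298 = 114 + 199 \cdot 298 = 114 + 59302 = 59416$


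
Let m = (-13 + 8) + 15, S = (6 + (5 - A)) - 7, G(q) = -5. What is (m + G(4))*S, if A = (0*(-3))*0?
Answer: 20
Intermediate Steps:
A = 0 (A = 0*0 = 0)
S = 4 (S = (6 + (5 - 1*0)) - 7 = (6 + (5 + 0)) - 7 = (6 + 5) - 7 = 11 - 7 = 4)
m = 10 (m = -5 + 15 = 10)
(m + G(4))*S = (10 - 5)*4 = 5*4 = 20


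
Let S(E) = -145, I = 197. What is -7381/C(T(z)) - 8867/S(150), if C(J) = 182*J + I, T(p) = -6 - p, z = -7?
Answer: 2290348/54955 ≈ 41.677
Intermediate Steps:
C(J) = 197 + 182*J (C(J) = 182*J + 197 = 197 + 182*J)
-7381/C(T(z)) - 8867/S(150) = -7381/(197 + 182*(-6 - 1*(-7))) - 8867/(-145) = -7381/(197 + 182*(-6 + 7)) - 8867*(-1/145) = -7381/(197 + 182*1) + 8867/145 = -7381/(197 + 182) + 8867/145 = -7381/379 + 8867/145 = 2290348/54955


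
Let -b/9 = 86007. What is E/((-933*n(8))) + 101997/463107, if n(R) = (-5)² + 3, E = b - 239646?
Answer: 52457811499/1344245252 ≈ 39.024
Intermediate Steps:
b = -774063 (b = -9*86007 = -774063)
E = -1013709 (E = -774063 - 239646 = -1013709)
n(R) = 28 (n(R) = 25 + 3 = 28)
E/((-933*n(8))) + 101997/463107 = -1013709/((-933*28)) + 101997/463107 = -1013709/(-26124) + 101997*(1/463107) = -1013709*(-1/26124) + 33999/154369 = 337903/8708 + 33999/154369 = 52457811499/1344245252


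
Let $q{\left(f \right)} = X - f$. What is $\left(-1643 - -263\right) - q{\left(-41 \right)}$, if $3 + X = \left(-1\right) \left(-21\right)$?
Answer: $-1439$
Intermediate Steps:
$X = 18$ ($X = -3 - -21 = -3 + 21 = 18$)
$q{\left(f \right)} = 18 - f$
$\left(-1643 - -263\right) - q{\left(-41 \right)} = \left(-1643 - -263\right) - \left(18 - -41\right) = \left(-1643 + 263\right) - \left(18 + 41\right) = -1380 - 59 = -1439$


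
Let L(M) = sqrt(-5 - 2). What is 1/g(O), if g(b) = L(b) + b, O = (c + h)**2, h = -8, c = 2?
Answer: 36/1303 - I*sqrt(7)/1303 ≈ 0.027629 - 0.0020305*I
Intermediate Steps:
L(M) = I*sqrt(7) (L(M) = sqrt(-7) = I*sqrt(7))
O = 36 (O = (2 - 8)**2 = (-6)**2 = 36)
g(b) = b + I*sqrt(7) (g(b) = I*sqrt(7) + b = b + I*sqrt(7))
1/g(O) = 1/(36 + I*sqrt(7))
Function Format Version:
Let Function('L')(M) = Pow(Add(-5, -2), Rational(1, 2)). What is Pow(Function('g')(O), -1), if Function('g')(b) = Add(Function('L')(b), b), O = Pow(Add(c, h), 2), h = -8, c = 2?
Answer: Add(Rational(36, 1303), Mul(Rational(-1, 1303), I, Pow(7, Rational(1, 2)))) ≈ Add(0.027629, Mul(-0.0020305, I))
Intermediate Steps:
Function('L')(M) = Mul(I, Pow(7, Rational(1, 2))) (Function('L')(M) = Pow(-7, Rational(1, 2)) = Mul(I, Pow(7, Rational(1, 2))))
O = 36 (O = Pow(Add(2, -8), 2) = Pow(-6, 2) = 36)
Function('g')(b) = Add(b, Mul(I, Pow(7, Rational(1, 2)))) (Function('g')(b) = Add(Mul(I, Pow(7, Rational(1, 2))), b) = Add(b, Mul(I, Pow(7, Rational(1, 2)))))
Pow(Function('g')(O), -1) = Pow(Add(36, Mul(I, Pow(7, Rational(1, 2)))), -1)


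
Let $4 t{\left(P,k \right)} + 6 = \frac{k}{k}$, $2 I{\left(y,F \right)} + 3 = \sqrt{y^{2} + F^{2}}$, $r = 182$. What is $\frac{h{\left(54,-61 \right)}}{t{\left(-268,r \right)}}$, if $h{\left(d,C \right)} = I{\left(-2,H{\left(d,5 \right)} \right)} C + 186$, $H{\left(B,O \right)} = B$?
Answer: $-222 + \frac{244 \sqrt{730}}{5} \approx 1096.5$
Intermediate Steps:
$I{\left(y,F \right)} = - \frac{3}{2} + \frac{\sqrt{F^{2} + y^{2}}}{2}$ ($I{\left(y,F \right)} = - \frac{3}{2} + \frac{\sqrt{y^{2} + F^{2}}}{2} = - \frac{3}{2} + \frac{\sqrt{F^{2} + y^{2}}}{2}$)
$h{\left(d,C \right)} = 186 + C \left(- \frac{3}{2} + \frac{\sqrt{4 + d^{2}}}{2}\right)$ ($h{\left(d,C \right)} = \left(- \frac{3}{2} + \frac{\sqrt{d^{2} + \left(-2\right)^{2}}}{2}\right) C + 186 = \left(- \frac{3}{2} + \frac{\sqrt{d^{2} + 4}}{2}\right) C + 186 = \left(- \frac{3}{2} + \frac{\sqrt{4 + d^{2}}}{2}\right) C + 186 = C \left(- \frac{3}{2} + \frac{\sqrt{4 + d^{2}}}{2}\right) + 186 = 186 + C \left(- \frac{3}{2} + \frac{\sqrt{4 + d^{2}}}{2}\right)$)
$t{\left(P,k \right)} = - \frac{5}{4}$ ($t{\left(P,k \right)} = - \frac{3}{2} + \frac{k \frac{1}{k}}{4} = - \frac{3}{2} + \frac{1}{4} \cdot 1 = - \frac{3}{2} + \frac{1}{4} = - \frac{5}{4}$)
$\frac{h{\left(54,-61 \right)}}{t{\left(-268,r \right)}} = \frac{186 + \frac{1}{2} \left(-61\right) \left(-3 + \sqrt{4 + 54^{2}}\right)}{- \frac{5}{4}} = \left(186 + \frac{1}{2} \left(-61\right) \left(-3 + \sqrt{4 + 2916}\right)\right) \left(- \frac{4}{5}\right) = \left(186 + \frac{1}{2} \left(-61\right) \left(-3 + \sqrt{2920}\right)\right) \left(- \frac{4}{5}\right) = \left(186 + \frac{1}{2} \left(-61\right) \left(-3 + 2 \sqrt{730}\right)\right) \left(- \frac{4}{5}\right) = \left(186 + \left(\frac{183}{2} - 61 \sqrt{730}\right)\right) \left(- \frac{4}{5}\right) = \left(\frac{555}{2} - 61 \sqrt{730}\right) \left(- \frac{4}{5}\right) = -222 + \frac{244 \sqrt{730}}{5}$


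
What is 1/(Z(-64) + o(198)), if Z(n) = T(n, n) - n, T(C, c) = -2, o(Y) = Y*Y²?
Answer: 1/7762454 ≈ 1.2883e-7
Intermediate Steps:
o(Y) = Y³
Z(n) = -2 - n
1/(Z(-64) + o(198)) = 1/((-2 - 1*(-64)) + 198³) = 1/((-2 + 64) + 7762392) = 1/(62 + 7762392) = 1/7762454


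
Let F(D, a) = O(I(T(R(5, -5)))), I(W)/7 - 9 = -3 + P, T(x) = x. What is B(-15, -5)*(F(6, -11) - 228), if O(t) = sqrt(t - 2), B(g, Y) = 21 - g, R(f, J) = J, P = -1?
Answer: -8208 + 36*sqrt(33) ≈ -8001.2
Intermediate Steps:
I(W) = 35 (I(W) = 63 + 7*(-3 - 1) = 63 + 7*(-4) = 63 - 28 = 35)
O(t) = sqrt(-2 + t)
F(D, a) = sqrt(33) (F(D, a) = sqrt(-2 + 35) = sqrt(33))
B(-15, -5)*(F(6, -11) - 228) = (21 - 1*(-15))*(sqrt(33) - 228) = (21 + 15)*(-228 + sqrt(33)) = 36*(-228 + sqrt(33)) = -8208 + 36*sqrt(33)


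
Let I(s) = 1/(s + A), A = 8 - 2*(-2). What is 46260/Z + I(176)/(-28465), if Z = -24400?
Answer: -154722946/81609155 ≈ -1.8959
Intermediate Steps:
A = 12 (A = 8 + 4 = 12)
I(s) = 1/(12 + s) (I(s) = 1/(s + 12) = 1/(12 + s))
46260/Z + I(176)/(-28465) = 46260/(-24400) + 1/((12 + 176)*(-28465)) = 46260*(-1/24400) - 1/28465/188 = -2313/1220 + (1/188)*(-1/28465) = -2313/1220 - 1/5351420 = -154722946/81609155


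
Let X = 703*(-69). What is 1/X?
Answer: -1/48507 ≈ -2.0616e-5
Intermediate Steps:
X = -48507
1/X = 1/(-48507) = -1/48507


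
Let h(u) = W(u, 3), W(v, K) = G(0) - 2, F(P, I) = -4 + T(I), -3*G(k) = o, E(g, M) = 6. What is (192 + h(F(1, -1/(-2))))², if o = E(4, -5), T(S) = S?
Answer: 35344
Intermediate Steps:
o = 6
G(k) = -2 (G(k) = -⅓*6 = -2)
F(P, I) = -4 + I
W(v, K) = -4 (W(v, K) = -2 - 2 = -4)
h(u) = -4
(192 + h(F(1, -1/(-2))))² = (192 - 4)² = 188² = 35344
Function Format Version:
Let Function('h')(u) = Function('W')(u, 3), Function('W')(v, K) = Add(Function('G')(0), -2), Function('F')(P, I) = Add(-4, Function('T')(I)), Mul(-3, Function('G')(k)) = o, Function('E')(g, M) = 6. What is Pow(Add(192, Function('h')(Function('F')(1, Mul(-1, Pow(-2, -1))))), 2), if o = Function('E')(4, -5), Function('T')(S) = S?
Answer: 35344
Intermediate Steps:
o = 6
Function('G')(k) = -2 (Function('G')(k) = Mul(Rational(-1, 3), 6) = -2)
Function('F')(P, I) = Add(-4, I)
Function('W')(v, K) = -4 (Function('W')(v, K) = Add(-2, -2) = -4)
Function('h')(u) = -4
Pow(Add(192, Function('h')(Function('F')(1, Mul(-1, Pow(-2, -1))))), 2) = Pow(Add(192, -4), 2) = Pow(188, 2) = 35344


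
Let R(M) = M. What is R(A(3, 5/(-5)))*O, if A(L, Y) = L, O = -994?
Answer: -2982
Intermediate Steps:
R(A(3, 5/(-5)))*O = 3*(-994) = -2982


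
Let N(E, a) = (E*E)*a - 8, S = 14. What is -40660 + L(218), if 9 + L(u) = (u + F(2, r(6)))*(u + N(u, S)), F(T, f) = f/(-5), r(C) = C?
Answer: 721248519/5 ≈ 1.4425e+8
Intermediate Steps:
N(E, a) = -8 + a*E**2 (N(E, a) = E**2*a - 8 = a*E**2 - 8 = -8 + a*E**2)
F(T, f) = -f/5 (F(T, f) = f*(-1/5) = -f/5)
L(u) = -9 + (-6/5 + u)*(-8 + u + 14*u**2) (L(u) = -9 + (u - 1/5*6)*(u + (-8 + 14*u**2)) = -9 + (u - 6/5)*(-8 + u + 14*u**2) = -9 + (-6/5 + u)*(-8 + u + 14*u**2))
-40660 + L(218) = -40660 + (3/5 + 14*218**3 - 79/5*218**2 - 46/5*218) = -40660 + (3/5 + 14*10360232 - 79/5*47524 - 10028/5) = -40660 + (3/5 + 145043248 - 3754396/5 - 10028/5) = -40660 + 721451819/5 = 721248519/5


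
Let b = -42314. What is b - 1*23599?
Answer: -65913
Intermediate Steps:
b - 1*23599 = -42314 - 1*23599 = -42314 - 23599 = -65913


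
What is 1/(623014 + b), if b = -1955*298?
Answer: 1/40424 ≈ 2.4738e-5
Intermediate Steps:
b = -582590
1/(623014 + b) = 1/(623014 - 582590) = 1/40424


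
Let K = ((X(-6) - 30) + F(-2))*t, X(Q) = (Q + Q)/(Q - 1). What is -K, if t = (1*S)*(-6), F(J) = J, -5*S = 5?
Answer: 1272/7 ≈ 181.71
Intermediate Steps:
S = -1 (S = -⅕*5 = -1)
t = 6 (t = (1*(-1))*(-6) = -1*(-6) = 6)
X(Q) = 2*Q/(-1 + Q) (X(Q) = (2*Q)/(-1 + Q) = 2*Q/(-1 + Q))
K = -1272/7 (K = ((2*(-6)/(-1 - 6) - 30) - 2)*6 = ((2*(-6)/(-7) - 30) - 2)*6 = ((2*(-6)*(-⅐) - 30) - 2)*6 = ((12/7 - 30) - 2)*6 = (-198/7 - 2)*6 = -212/7*6 = -1272/7 ≈ -181.71)
-K = -1*(-1272/7) = 1272/7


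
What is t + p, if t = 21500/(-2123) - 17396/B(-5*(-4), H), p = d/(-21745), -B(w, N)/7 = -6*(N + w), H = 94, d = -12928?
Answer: -727535410747/55259068095 ≈ -13.166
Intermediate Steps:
B(w, N) = 42*N + 42*w (B(w, N) = -(-42)*(N + w) = -7*(-6*N - 6*w) = 42*N + 42*w)
p = 12928/21745 (p = -12928/(-21745) = -12928*(-1/21745) = 12928/21745 ≈ 0.59453)
t = -34968427/2541231 (t = 21500/(-2123) - 17396/(42*94 + 42*(-5*(-4))) = 21500*(-1/2123) - 17396/(3948 + 42*20) = -21500/2123 - 17396/(3948 + 840) = -21500/2123 - 17396/4788 = -21500/2123 - 17396*1/4788 = -21500/2123 - 4349/1197 = -34968427/2541231 ≈ -13.760)
t + p = -34968427/2541231 + 12928/21745 = -727535410747/55259068095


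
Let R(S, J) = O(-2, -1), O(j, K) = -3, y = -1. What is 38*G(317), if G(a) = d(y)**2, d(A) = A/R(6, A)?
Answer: 38/9 ≈ 4.2222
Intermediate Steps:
R(S, J) = -3
d(A) = -A/3 (d(A) = A/(-3) = A*(-1/3) = -A/3)
G(a) = 1/9 (G(a) = (-1/3*(-1))**2 = (1/3)**2 = 1/9)
38*G(317) = 38*(1/9) = 38/9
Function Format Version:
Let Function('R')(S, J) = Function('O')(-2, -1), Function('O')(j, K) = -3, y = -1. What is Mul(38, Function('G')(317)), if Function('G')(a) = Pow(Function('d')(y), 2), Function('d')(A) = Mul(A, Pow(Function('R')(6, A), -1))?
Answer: Rational(38, 9) ≈ 4.2222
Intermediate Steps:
Function('R')(S, J) = -3
Function('d')(A) = Mul(Rational(-1, 3), A) (Function('d')(A) = Mul(A, Pow(-3, -1)) = Mul(A, Rational(-1, 3)) = Mul(Rational(-1, 3), A))
Function('G')(a) = Rational(1, 9) (Function('G')(a) = Pow(Mul(Rational(-1, 3), -1), 2) = Pow(Rational(1, 3), 2) = Rational(1, 9))
Mul(38, Function('G')(317)) = Mul(38, Rational(1, 9)) = Rational(38, 9)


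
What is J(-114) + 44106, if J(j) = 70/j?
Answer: 2514007/57 ≈ 44105.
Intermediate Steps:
J(-114) + 44106 = 70/(-114) + 44106 = 70*(-1/114) + 44106 = -35/57 + 44106 = 2514007/57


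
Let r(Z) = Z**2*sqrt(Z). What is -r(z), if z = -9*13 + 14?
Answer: -10609*I*sqrt(103) ≈ -1.0767e+5*I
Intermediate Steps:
z = -103 (z = -117 + 14 = -103)
r(Z) = Z**(5/2)
-r(z) = -(-103)**(5/2) = -10609*I*sqrt(103)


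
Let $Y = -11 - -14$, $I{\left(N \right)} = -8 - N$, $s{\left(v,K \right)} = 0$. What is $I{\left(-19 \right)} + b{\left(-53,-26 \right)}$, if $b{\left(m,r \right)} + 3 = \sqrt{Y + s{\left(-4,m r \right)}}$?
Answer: $8 + \sqrt{3} \approx 9.7321$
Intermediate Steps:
$Y = 3$ ($Y = -11 + 14 = 3$)
$b{\left(m,r \right)} = -3 + \sqrt{3}$ ($b{\left(m,r \right)} = -3 + \sqrt{3 + 0} = -3 + \sqrt{3}$)
$I{\left(-19 \right)} + b{\left(-53,-26 \right)} = \left(-8 - -19\right) - \left(3 - \sqrt{3}\right) = \left(-8 + 19\right) - \left(3 - \sqrt{3}\right) = 11 - \left(3 - \sqrt{3}\right) = 8 + \sqrt{3}$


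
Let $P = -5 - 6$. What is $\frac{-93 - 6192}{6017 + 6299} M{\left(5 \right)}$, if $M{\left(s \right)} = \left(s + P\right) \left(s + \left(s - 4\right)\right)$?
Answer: $\frac{56565}{3079} \approx 18.371$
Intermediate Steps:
$P = -11$ ($P = -5 - 6 = -11$)
$M{\left(s \right)} = \left(-11 + s\right) \left(-4 + 2 s\right)$ ($M{\left(s \right)} = \left(s - 11\right) \left(s + \left(s - 4\right)\right) = \left(-11 + s\right) \left(s + \left(-4 + s\right)\right) = \left(-11 + s\right) \left(-4 + 2 s\right)$)
$\frac{-93 - 6192}{6017 + 6299} M{\left(5 \right)} = \frac{-93 - 6192}{6017 + 6299} \left(44 - 130 + 2 \cdot 5^{2}\right) = - \frac{6285}{12316} \left(44 - 130 + 2 \cdot 25\right) = \left(-6285\right) \frac{1}{12316} \left(44 - 130 + 50\right) = \left(- \frac{6285}{12316}\right) \left(-36\right) = \frac{56565}{3079}$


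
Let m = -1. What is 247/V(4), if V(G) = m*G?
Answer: -247/4 ≈ -61.750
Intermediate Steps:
V(G) = -G
247/V(4) = 247/((-1*4)) = 247/(-4) = 247*(-1/4) = -247/4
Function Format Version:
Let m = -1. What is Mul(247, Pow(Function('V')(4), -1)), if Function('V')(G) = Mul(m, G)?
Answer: Rational(-247, 4) ≈ -61.750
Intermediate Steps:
Function('V')(G) = Mul(-1, G)
Mul(247, Pow(Function('V')(4), -1)) = Mul(247, Pow(Mul(-1, 4), -1)) = Mul(247, Pow(-4, -1)) = Mul(247, Rational(-1, 4)) = Rational(-247, 4)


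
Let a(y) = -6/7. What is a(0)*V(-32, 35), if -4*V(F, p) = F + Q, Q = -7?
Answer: -117/14 ≈ -8.3571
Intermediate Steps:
a(y) = -6/7 (a(y) = -6*1/7 = -6/7)
V(F, p) = 7/4 - F/4 (V(F, p) = -(F - 7)/4 = -(-7 + F)/4 = 7/4 - F/4)
a(0)*V(-32, 35) = -6*(7/4 - 1/4*(-32))/7 = -6*(7/4 + 8)/7 = -6/7*39/4 = -117/14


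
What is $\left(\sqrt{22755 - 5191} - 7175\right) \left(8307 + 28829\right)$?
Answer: $-266450800 + 74272 \sqrt{4391} \approx -2.6153 \cdot 10^{8}$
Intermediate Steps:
$\left(\sqrt{22755 - 5191} - 7175\right) \left(8307 + 28829\right) = \left(\sqrt{17564} - 7175\right) 37136 = \left(2 \sqrt{4391} - 7175\right) 37136 = \left(-7175 + 2 \sqrt{4391}\right) 37136 = -266450800 + 74272 \sqrt{4391}$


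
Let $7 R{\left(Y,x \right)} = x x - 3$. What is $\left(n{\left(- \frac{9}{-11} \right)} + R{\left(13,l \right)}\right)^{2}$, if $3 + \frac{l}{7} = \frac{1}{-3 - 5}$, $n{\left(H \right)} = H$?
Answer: $\frac{114782052025}{24285184} \approx 4726.4$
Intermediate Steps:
$l = - \frac{175}{8}$ ($l = -21 + \frac{7}{-3 - 5} = -21 + \frac{7}{-8} = -21 + 7 \left(- \frac{1}{8}\right) = -21 - \frac{7}{8} = - \frac{175}{8} \approx -21.875$)
$R{\left(Y,x \right)} = - \frac{3}{7} + \frac{x^{2}}{7}$ ($R{\left(Y,x \right)} = \frac{x x - 3}{7} = \frac{x^{2} - 3}{7} = \frac{-3 + x^{2}}{7} = - \frac{3}{7} + \frac{x^{2}}{7}$)
$\left(n{\left(- \frac{9}{-11} \right)} + R{\left(13,l \right)}\right)^{2} = \left(- \frac{9}{-11} - \left(\frac{3}{7} - \frac{\left(- \frac{175}{8}\right)^{2}}{7}\right)\right)^{2} = \left(\left(-9\right) \left(- \frac{1}{11}\right) + \left(- \frac{3}{7} + \frac{1}{7} \cdot \frac{30625}{64}\right)\right)^{2} = \left(\frac{9}{11} + \left(- \frac{3}{7} + \frac{4375}{64}\right)\right)^{2} = \left(\frac{9}{11} + \frac{30433}{448}\right)^{2} = \left(\frac{338795}{4928}\right)^{2} = \frac{114782052025}{24285184}$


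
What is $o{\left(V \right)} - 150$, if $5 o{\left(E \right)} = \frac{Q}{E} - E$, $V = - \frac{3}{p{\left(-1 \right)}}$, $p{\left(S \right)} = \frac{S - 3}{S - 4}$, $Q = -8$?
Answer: $- \frac{44647}{300} \approx -148.82$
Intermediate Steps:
$p{\left(S \right)} = \frac{-3 + S}{-4 + S}$
$V = - \frac{15}{4}$ ($V = - \frac{3}{\frac{1}{-4 - 1} \left(-3 - 1\right)} = - \frac{3}{\frac{1}{-5} \left(-4\right)} = - \frac{3}{\left(- \frac{1}{5}\right) \left(-4\right)} = - \frac{3}{\frac{4}{5}} = \left(-3\right) \frac{5}{4} = - \frac{15}{4} \approx -3.75$)
$o{\left(E \right)} = - \frac{8}{5 E} - \frac{E}{5}$ ($o{\left(E \right)} = \frac{- \frac{8}{E} - E}{5} = \frac{- E - \frac{8}{E}}{5} = - \frac{8}{5 E} - \frac{E}{5}$)
$o{\left(V \right)} - 150 = \frac{-8 - \left(- \frac{15}{4}\right)^{2}}{5 \left(- \frac{15}{4}\right)} - 150 = \frac{1}{5} \left(- \frac{4}{15}\right) \left(-8 - \frac{225}{16}\right) - 150 = \frac{1}{5} \left(- \frac{4}{15}\right) \left(- \frac{353}{16}\right) - 150 = \frac{353}{300} - 150 = - \frac{44647}{300}$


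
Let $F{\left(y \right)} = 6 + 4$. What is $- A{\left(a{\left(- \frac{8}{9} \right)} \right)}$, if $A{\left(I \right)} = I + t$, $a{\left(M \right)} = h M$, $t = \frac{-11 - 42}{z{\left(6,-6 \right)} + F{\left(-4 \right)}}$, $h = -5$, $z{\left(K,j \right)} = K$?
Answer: $- \frac{163}{144} \approx -1.1319$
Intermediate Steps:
$F{\left(y \right)} = 10$
$t = - \frac{53}{16}$ ($t = \frac{-11 - 42}{6 + 10} = - \frac{53}{16} \approx -3.3125$)
$a{\left(M \right)} = - 5 M$
$A{\left(I \right)} = - \frac{53}{16} + I$ ($A{\left(I \right)} = I - \frac{53}{16} = - \frac{53}{16} + I$)
$- A{\left(a{\left(- \frac{8}{9} \right)} \right)} = - (- \frac{53}{16} - 5 \left(- \frac{8}{9}\right)) = - (- \frac{53}{16} - 5 \left(\left(-8\right) \frac{1}{9}\right)) = - (- \frac{53}{16} - - \frac{40}{9}) = - (- \frac{53}{16} + \frac{40}{9}) = \left(-1\right) \frac{163}{144} = - \frac{163}{144}$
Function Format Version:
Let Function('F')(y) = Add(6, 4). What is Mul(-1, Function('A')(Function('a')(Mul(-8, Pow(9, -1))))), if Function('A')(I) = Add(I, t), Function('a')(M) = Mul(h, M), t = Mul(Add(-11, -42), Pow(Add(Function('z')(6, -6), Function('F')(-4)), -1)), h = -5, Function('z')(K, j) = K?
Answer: Rational(-163, 144) ≈ -1.1319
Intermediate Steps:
Function('F')(y) = 10
t = Rational(-53, 16) (t = Mul(Add(-11, -42), Pow(Add(6, 10), -1)) = Mul(-53, Pow(16, -1)) = Mul(-53, Rational(1, 16)) = Rational(-53, 16) ≈ -3.3125)
Function('a')(M) = Mul(-5, M)
Function('A')(I) = Add(Rational(-53, 16), I) (Function('A')(I) = Add(I, Rational(-53, 16)) = Add(Rational(-53, 16), I))
Mul(-1, Function('A')(Function('a')(Mul(-8, Pow(9, -1))))) = Mul(-1, Add(Rational(-53, 16), Mul(-5, Mul(-8, Pow(9, -1))))) = Mul(-1, Add(Rational(-53, 16), Mul(-5, Mul(-8, Rational(1, 9))))) = Mul(-1, Add(Rational(-53, 16), Mul(-5, Rational(-8, 9)))) = Mul(-1, Add(Rational(-53, 16), Rational(40, 9))) = Mul(-1, Rational(163, 144)) = Rational(-163, 144)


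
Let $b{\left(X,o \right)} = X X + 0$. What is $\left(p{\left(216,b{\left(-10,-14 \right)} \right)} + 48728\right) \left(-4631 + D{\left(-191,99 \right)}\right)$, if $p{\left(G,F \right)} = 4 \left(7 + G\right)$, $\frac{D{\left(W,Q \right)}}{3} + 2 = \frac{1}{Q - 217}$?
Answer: $- \frac{13575262890}{59} \approx -2.3009 \cdot 10^{8}$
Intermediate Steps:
$b{\left(X,o \right)} = X^{2}$ ($b{\left(X,o \right)} = X^{2} + 0 = X^{2}$)
$D{\left(W,Q \right)} = -6 + \frac{3}{-217 + Q}$ ($D{\left(W,Q \right)} = -6 + \frac{3}{Q - 217} = -6 + \frac{3}{-217 + Q}$)
$p{\left(G,F \right)} = 28 + 4 G$
$\left(p{\left(216,b{\left(-10,-14 \right)} \right)} + 48728\right) \left(-4631 + D{\left(-191,99 \right)}\right) = \left(\left(28 + 4 \cdot 216\right) + 48728\right) \left(-4631 + \frac{3 \left(435 - 198\right)}{-217 + 99}\right) = \left(\left(28 + 864\right) + 48728\right) \left(-4631 + \frac{3 \left(435 - 198\right)}{-118}\right) = \left(892 + 48728\right) \left(-4631 + 3 \left(- \frac{1}{118}\right) 237\right) = 49620 \left(-4631 - \frac{711}{118}\right) = 49620 \left(- \frac{547169}{118}\right) = - \frac{13575262890}{59}$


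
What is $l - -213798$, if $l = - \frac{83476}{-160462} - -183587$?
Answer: $\frac{31882637673}{80231} \approx 3.9739 \cdot 10^{5}$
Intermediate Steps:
$l = \frac{14729410335}{80231}$ ($l = \left(-83476\right) \left(- \frac{1}{160462}\right) + 183587 = \frac{41738}{80231} + 183587 = \frac{14729410335}{80231} \approx 1.8359 \cdot 10^{5}$)
$l - -213798 = \frac{14729410335}{80231} - -213798 = \frac{14729410335}{80231} + 213798 = \frac{31882637673}{80231}$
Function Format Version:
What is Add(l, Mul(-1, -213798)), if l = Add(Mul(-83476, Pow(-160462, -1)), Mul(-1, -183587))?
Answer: Rational(31882637673, 80231) ≈ 3.9739e+5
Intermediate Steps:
l = Rational(14729410335, 80231) (l = Add(Mul(-83476, Rational(-1, 160462)), 183587) = Add(Rational(41738, 80231), 183587) = Rational(14729410335, 80231) ≈ 1.8359e+5)
Add(l, Mul(-1, -213798)) = Add(Rational(14729410335, 80231), Mul(-1, -213798)) = Add(Rational(14729410335, 80231), 213798) = Rational(31882637673, 80231)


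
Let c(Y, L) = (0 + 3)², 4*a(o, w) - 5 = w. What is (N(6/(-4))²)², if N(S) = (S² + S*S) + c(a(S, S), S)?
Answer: 531441/16 ≈ 33215.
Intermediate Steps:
a(o, w) = 5/4 + w/4
c(Y, L) = 9 (c(Y, L) = 3² = 9)
N(S) = 9 + 2*S² (N(S) = (S² + S*S) + 9 = (S² + S²) + 9 = 2*S² + 9 = 9 + 2*S²)
(N(6/(-4))²)² = ((9 + 2*(6/(-4))²)²)² = ((9 + 2*(6*(-¼))²)²)² = ((9 + 2*(-3/2)²)²)² = ((9 + 2*(9/4))²)² = ((9 + 9/2)²)² = ((27/2)²)² = (729/4)² = 531441/16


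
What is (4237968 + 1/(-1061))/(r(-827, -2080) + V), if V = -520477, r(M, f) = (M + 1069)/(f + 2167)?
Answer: -391194112089/48043413677 ≈ -8.1425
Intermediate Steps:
r(M, f) = (1069 + M)/(2167 + f)
(4237968 + 1/(-1061))/(r(-827, -2080) + V) = (4237968 + 1/(-1061))/((1069 - 827)/(2167 - 2080) - 520477) = (4237968 - 1/1061)/(242/87 - 520477) = 4496484047/(1061*((1/87)*242 - 520477)) = 4496484047/(1061*(242/87 - 520477)) = 4496484047/(1061*(-45281257/87)) = (4496484047/1061)*(-87/45281257) = -391194112089/48043413677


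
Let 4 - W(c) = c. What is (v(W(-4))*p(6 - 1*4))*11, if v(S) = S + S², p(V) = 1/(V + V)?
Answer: 198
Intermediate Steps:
W(c) = 4 - c
p(V) = 1/(2*V)
(v(W(-4))*p(6 - 1*4))*11 = (((4 - 1*(-4))*(1 + (4 - 1*(-4))))*(1/(2*(6 - 1*4))))*11 = (((4 + 4)*(1 + (4 + 4)))*(1/(2*(6 - 4))))*11 = ((8*(1 + 8))*((½)/2))*11 = ((8*9)*((½)*(½)))*11 = (72*(¼))*11 = 18*11 = 198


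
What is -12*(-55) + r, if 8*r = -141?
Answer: 5139/8 ≈ 642.38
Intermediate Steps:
r = -141/8 (r = (1/8)*(-141) = -141/8 ≈ -17.625)
-12*(-55) + r = -12*(-55) - 141/8 = 660 - 141/8 = 5139/8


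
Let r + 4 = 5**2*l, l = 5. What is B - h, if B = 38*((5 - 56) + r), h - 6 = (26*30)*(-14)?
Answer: 13574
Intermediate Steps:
r = 121 (r = -4 + 5**2*5 = -4 + 25*5 = -4 + 125 = 121)
h = -10914 (h = 6 + (26*30)*(-14) = 6 + 780*(-14) = 6 - 10920 = -10914)
B = 2660 (B = 38*((5 - 56) + 121) = 38*(-51 + 121) = 38*70 = 2660)
B - h = 2660 - 1*(-10914) = 2660 + 10914 = 13574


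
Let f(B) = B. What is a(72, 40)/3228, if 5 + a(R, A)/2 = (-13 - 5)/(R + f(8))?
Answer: -209/64560 ≈ -0.0032373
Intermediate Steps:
a(R, A) = -10 - 36/(8 + R) (a(R, A) = -10 + 2*((-13 - 5)/(R + 8)) = -10 + 2*(-18/(8 + R)) = -10 - 36/(8 + R))
a(72, 40)/3228 = (2*(-58 - 5*72)/(8 + 72))/3228 = (2*(-58 - 360)/80)*(1/3228) = (2*(1/80)*(-418))*(1/3228) = -209/20*1/3228 = -209/64560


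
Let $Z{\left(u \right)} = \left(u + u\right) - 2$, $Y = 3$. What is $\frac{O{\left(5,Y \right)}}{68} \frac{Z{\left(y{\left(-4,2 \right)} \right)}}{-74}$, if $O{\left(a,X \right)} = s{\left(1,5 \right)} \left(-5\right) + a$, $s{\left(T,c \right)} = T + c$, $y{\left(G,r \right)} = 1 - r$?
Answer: $- \frac{25}{1258} \approx -0.019873$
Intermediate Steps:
$Z{\left(u \right)} = -2 + 2 u$ ($Z{\left(u \right)} = 2 u - 2 = -2 + 2 u$)
$O{\left(a,X \right)} = -30 + a$ ($O{\left(a,X \right)} = \left(1 + 5\right) \left(-5\right) + a = 6 \left(-5\right) + a = -30 + a$)
$\frac{O{\left(5,Y \right)}}{68} \frac{Z{\left(y{\left(-4,2 \right)} \right)}}{-74} = \frac{-30 + 5}{68} \frac{-2 + 2 \left(1 - 2\right)}{-74} = \left(-25\right) \frac{1}{68} \left(-2 + 2 \left(1 - 2\right)\right) \left(- \frac{1}{74}\right) = - \frac{25 \left(-2 + 2 \left(-1\right)\right) \left(- \frac{1}{74}\right)}{68} = - \frac{25 \left(-2 - 2\right) \left(- \frac{1}{74}\right)}{68} = - \frac{25 \left(\left(-4\right) \left(- \frac{1}{74}\right)\right)}{68} = \left(- \frac{25}{68}\right) \frac{2}{37} = - \frac{25}{1258}$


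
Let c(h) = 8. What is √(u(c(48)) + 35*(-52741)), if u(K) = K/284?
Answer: I*√9305358193/71 ≈ 1358.7*I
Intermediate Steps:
u(K) = K/284 (u(K) = K*(1/284) = K/284)
√(u(c(48)) + 35*(-52741)) = √((1/284)*8 + 35*(-52741)) = √(2/71 - 1845935) = √(-131061383/71) = I*√9305358193/71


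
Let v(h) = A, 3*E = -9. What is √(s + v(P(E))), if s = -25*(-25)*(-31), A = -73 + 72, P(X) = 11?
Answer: 4*I*√1211 ≈ 139.2*I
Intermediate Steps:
E = -3 (E = (⅓)*(-9) = -3)
A = -1
v(h) = -1
s = -19375 (s = 625*(-31) = -19375)
√(s + v(P(E))) = √(-19375 - 1) = √(-19376) = 4*I*√1211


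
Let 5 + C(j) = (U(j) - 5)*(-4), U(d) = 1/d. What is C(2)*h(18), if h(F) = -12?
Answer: -156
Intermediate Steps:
U(d) = 1/d
C(j) = 15 - 4/j (C(j) = -5 + (1/j - 5)*(-4) = -5 + (-5 + 1/j)*(-4) = -5 + (20 - 4/j) = 15 - 4/j)
C(2)*h(18) = (15 - 4/2)*(-12) = (15 - 4*½)*(-12) = (15 - 2)*(-12) = 13*(-12) = -156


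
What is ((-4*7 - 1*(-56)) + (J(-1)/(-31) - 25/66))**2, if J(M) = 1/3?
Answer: 3191233081/4186116 ≈ 762.34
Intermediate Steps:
J(M) = 1/3
((-4*7 - 1*(-56)) + (J(-1)/(-31) - 25/66))**2 = ((-4*7 - 1*(-56)) + ((1/3)/(-31) - 25/66))**2 = ((-28 + 56) + ((1/3)*(-1/31) - 25*1/66))**2 = (28 + (-1/93 - 25/66))**2 = (28 - 797/2046)**2 = (56491/2046)**2 = 3191233081/4186116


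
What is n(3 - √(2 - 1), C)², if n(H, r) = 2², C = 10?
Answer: 16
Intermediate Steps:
n(H, r) = 4
n(3 - √(2 - 1), C)² = 4² = 16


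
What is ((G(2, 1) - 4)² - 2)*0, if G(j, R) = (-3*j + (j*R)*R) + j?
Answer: 0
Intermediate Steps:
G(j, R) = -2*j + j*R² (G(j, R) = (-3*j + (R*j)*R) + j = (-3*j + j*R²) + j = -2*j + j*R²)
((G(2, 1) - 4)² - 2)*0 = ((2*(-2 + 1²) - 4)² - 2)*0 = ((2*(-2 + 1) - 4)² - 2)*0 = ((2*(-1) - 4)² - 2)*0 = ((-2 - 4)² - 2)*0 = ((-6)² - 2)*0 = (36 - 2)*0 = 34*0 = 0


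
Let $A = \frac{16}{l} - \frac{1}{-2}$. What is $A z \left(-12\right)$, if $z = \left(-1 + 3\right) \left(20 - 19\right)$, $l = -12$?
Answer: $20$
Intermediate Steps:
$A = - \frac{5}{6}$ ($A = \frac{16}{-12} - \frac{1}{-2} = 16 \left(- \frac{1}{12}\right) - - \frac{1}{2} = - \frac{4}{3} + \frac{1}{2} = - \frac{5}{6} \approx -0.83333$)
$z = 2$ ($z = 2 \cdot 1 = 2$)
$A z \left(-12\right) = \left(- \frac{5}{6}\right) 2 \left(-12\right) = \left(- \frac{5}{3}\right) \left(-12\right) = 20$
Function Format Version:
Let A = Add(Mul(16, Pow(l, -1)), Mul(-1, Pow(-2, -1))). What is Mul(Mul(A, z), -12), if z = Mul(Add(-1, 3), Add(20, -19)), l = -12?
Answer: 20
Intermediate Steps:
A = Rational(-5, 6) (A = Add(Mul(16, Pow(-12, -1)), Mul(-1, Pow(-2, -1))) = Add(Mul(16, Rational(-1, 12)), Mul(-1, Rational(-1, 2))) = Add(Rational(-4, 3), Rational(1, 2)) = Rational(-5, 6) ≈ -0.83333)
z = 2 (z = Mul(2, 1) = 2)
Mul(Mul(A, z), -12) = Mul(Mul(Rational(-5, 6), 2), -12) = Mul(Rational(-5, 3), -12) = 20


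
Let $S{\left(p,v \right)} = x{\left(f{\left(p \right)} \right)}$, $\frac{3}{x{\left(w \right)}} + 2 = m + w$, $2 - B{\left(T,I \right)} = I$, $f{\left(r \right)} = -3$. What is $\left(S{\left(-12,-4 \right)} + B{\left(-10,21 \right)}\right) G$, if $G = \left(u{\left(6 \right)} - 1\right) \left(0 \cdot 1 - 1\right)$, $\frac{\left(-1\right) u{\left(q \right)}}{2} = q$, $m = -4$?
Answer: $- \frac{754}{3} \approx -251.33$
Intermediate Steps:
$B{\left(T,I \right)} = 2 - I$
$x{\left(w \right)} = \frac{3}{-6 + w}$ ($x{\left(w \right)} = \frac{3}{-2 + \left(-4 + w\right)} = \frac{3}{-6 + w}$)
$S{\left(p,v \right)} = - \frac{1}{3}$ ($S{\left(p,v \right)} = \frac{3}{-6 - 3} = \frac{3}{-9} = 3 \left(- \frac{1}{9}\right) = - \frac{1}{3}$)
$u{\left(q \right)} = - 2 q$
$G = 13$ ($G = \left(\left(-2\right) 6 - 1\right) \left(0 \cdot 1 - 1\right) = \left(-12 - 1\right) \left(0 - 1\right) = \left(-13\right) \left(-1\right) = 13$)
$\left(S{\left(-12,-4 \right)} + B{\left(-10,21 \right)}\right) G = \left(- \frac{1}{3} + \left(2 - 21\right)\right) 13 = \left(- \frac{1}{3} - 19\right) 13 = \left(- \frac{58}{3}\right) 13 = - \frac{754}{3}$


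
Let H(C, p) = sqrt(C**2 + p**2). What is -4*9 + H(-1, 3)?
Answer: -36 + sqrt(10) ≈ -32.838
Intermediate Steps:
-4*9 + H(-1, 3) = -4*9 + sqrt((-1)**2 + 3**2) = -36 + sqrt(1 + 9) = -36 + sqrt(10)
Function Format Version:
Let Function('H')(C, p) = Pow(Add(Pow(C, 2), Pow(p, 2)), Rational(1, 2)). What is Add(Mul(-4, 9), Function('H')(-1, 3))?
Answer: Add(-36, Pow(10, Rational(1, 2))) ≈ -32.838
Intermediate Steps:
Add(Mul(-4, 9), Function('H')(-1, 3)) = Add(Mul(-4, 9), Pow(Add(Pow(-1, 2), Pow(3, 2)), Rational(1, 2))) = Add(-36, Pow(Add(1, 9), Rational(1, 2))) = Add(-36, Pow(10, Rational(1, 2)))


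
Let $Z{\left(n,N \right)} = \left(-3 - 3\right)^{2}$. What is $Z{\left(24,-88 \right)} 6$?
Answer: $216$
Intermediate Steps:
$Z{\left(n,N \right)} = 36$ ($Z{\left(n,N \right)} = \left(-6\right)^{2} = 36$)
$Z{\left(24,-88 \right)} 6 = 36 \cdot 6 = 216$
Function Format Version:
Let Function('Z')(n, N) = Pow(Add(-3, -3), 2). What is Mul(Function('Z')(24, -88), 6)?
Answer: 216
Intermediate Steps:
Function('Z')(n, N) = 36 (Function('Z')(n, N) = Pow(-6, 2) = 36)
Mul(Function('Z')(24, -88), 6) = Mul(36, 6) = 216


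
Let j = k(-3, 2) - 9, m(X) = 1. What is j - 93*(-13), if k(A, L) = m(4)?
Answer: 1201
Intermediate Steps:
k(A, L) = 1
j = -8 (j = 1 - 9 = -8)
j - 93*(-13) = -8 - 93*(-13) = -8 + 1209 = 1201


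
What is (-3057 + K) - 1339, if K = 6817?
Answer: 2421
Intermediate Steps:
(-3057 + K) - 1339 = (-3057 + 6817) - 1339 = 3760 - 1339 = 2421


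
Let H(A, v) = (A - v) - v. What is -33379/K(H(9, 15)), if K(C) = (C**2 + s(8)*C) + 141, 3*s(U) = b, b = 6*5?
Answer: -33379/372 ≈ -89.729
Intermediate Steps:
H(A, v) = A - 2*v
b = 30
s(U) = 10 (s(U) = (1/3)*30 = 10)
K(C) = 141 + C**2 + 10*C (K(C) = (C**2 + 10*C) + 141 = 141 + C**2 + 10*C)
-33379/K(H(9, 15)) = -33379/(141 + (9 - 2*15)**2 + 10*(9 - 2*15)) = -33379/(141 + (9 - 30)**2 + 10*(9 - 30)) = -33379/(141 + (-21)**2 + 10*(-21)) = -33379/(141 + 441 - 210) = -33379/372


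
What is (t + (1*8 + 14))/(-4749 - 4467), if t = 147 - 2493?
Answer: 581/2304 ≈ 0.25217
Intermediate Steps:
t = -2346
(t + (1*8 + 14))/(-4749 - 4467) = (-2346 + (1*8 + 14))/(-4749 - 4467) = (-2346 + (8 + 14))/(-9216) = (-2346 + 22)*(-1/9216) = -2324*(-1/9216) = 581/2304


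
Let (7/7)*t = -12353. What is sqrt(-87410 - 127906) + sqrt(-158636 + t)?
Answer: I*(sqrt(170989) + 6*sqrt(5981)) ≈ 877.53*I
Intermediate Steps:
t = -12353
sqrt(-87410 - 127906) + sqrt(-158636 + t) = sqrt(-87410 - 127906) + sqrt(-158636 - 12353) = sqrt(-215316) + sqrt(-170989) = 6*I*sqrt(5981) + I*sqrt(170989) = I*sqrt(170989) + 6*I*sqrt(5981)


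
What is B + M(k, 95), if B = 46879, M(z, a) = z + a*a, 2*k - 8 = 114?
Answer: 55965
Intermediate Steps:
k = 61 (k = 4 + (½)*114 = 4 + 57 = 61)
M(z, a) = z + a²
B + M(k, 95) = 46879 + (61 + 95²) = 46879 + (61 + 9025) = 46879 + 9086 = 55965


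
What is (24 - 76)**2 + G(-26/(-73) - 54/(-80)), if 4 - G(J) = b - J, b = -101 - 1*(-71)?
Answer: 7997971/2920 ≈ 2739.0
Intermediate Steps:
b = -30 (b = -101 + 71 = -30)
G(J) = 34 + J (G(J) = 4 - (-30 - J) = 4 + (30 + J) = 34 + J)
(24 - 76)**2 + G(-26/(-73) - 54/(-80)) = (24 - 76)**2 + (34 + (-26/(-73) - 54/(-80))) = (-52)**2 + (34 + (-26*(-1/73) - 54*(-1/80))) = 2704 + (34 + (26/73 + 27/40)) = 2704 + (34 + 3011/2920) = 2704 + 102291/2920 = 7997971/2920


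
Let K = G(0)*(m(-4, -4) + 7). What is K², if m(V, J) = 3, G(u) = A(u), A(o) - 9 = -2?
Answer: 4900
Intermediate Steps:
A(o) = 7 (A(o) = 9 - 2 = 7)
G(u) = 7
K = 70 (K = 7*(3 + 7) = 7*10 = 70)
K² = 70² = 4900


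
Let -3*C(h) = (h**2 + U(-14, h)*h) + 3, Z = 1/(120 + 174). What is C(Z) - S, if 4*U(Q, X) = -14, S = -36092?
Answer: 2339671514/64827 ≈ 36091.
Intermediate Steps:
U(Q, X) = -7/2 (U(Q, X) = (1/4)*(-14) = -7/2)
Z = 1/294 ≈ 0.0034014
C(h) = -1 - h**2/3 + 7*h/6 (C(h) = -((h**2 - 7*h/2) + 3)/3 = -(3 + h**2 - 7*h/2)/3 = -1 - h**2/3 + 7*h/6)
C(Z) - S = (-1 - (1/294)**2/3 + (7/6)*(1/294)) - 1*(-36092) = (-1 - 1/3*1/86436 + 1/252) + 36092 = (-1 - 1/259308 + 1/252) + 36092 = -64570/64827 + 36092 = 2339671514/64827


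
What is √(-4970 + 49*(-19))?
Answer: I*√5901 ≈ 76.818*I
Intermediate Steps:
√(-4970 + 49*(-19)) = √(-4970 - 931) = √(-5901) = I*√5901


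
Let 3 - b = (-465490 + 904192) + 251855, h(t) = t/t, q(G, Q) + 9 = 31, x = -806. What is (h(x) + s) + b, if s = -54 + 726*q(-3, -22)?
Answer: -674635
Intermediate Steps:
q(G, Q) = 22 (q(G, Q) = -9 + 31 = 22)
h(t) = 1
s = 15918 (s = -54 + 726*22 = -54 + 15972 = 15918)
b = -690554 (b = 3 - ((-465490 + 904192) + 251855) = 3 - (438702 + 251855) = 3 - 1*690557 = 3 - 690557 = -690554)
(h(x) + s) + b = (1 + 15918) - 690554 = 15919 - 690554 = -674635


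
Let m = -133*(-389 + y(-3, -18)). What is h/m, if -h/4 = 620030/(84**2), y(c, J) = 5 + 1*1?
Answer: -310015/44928198 ≈ -0.0069002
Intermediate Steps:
y(c, J) = 6 (y(c, J) = 5 + 1 = 6)
h = -310015/882 (h = -2480120/(84**2) = -2480120/7056 = -4*310015/3528 = -310015/882 ≈ -351.49)
m = 50939 (m = -133*(-389 + 6) = -133*(-383) = 50939)
h/m = -310015/882/50939 = -310015/882*1/50939 = -310015/44928198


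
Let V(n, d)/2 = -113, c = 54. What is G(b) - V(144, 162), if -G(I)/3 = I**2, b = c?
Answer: -8522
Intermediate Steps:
V(n, d) = -226 (V(n, d) = 2*(-113) = -226)
b = 54
G(I) = -3*I**2
G(b) - V(144, 162) = -3*54**2 - 1*(-226) = -3*2916 + 226 = -8748 + 226 = -8522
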